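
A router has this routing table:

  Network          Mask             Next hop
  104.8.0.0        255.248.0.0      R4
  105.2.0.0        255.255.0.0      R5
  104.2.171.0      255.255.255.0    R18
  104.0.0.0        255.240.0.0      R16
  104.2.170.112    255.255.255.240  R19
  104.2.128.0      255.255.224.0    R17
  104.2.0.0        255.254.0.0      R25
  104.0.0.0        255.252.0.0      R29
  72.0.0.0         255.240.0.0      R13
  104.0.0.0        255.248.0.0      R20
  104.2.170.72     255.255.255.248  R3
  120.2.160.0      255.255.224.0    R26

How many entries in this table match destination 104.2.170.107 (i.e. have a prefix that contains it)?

Prefixes containing 104.2.170.107:
  104.0.0.0/12 (104.0.0.0 - 104.15.255.255)
  104.0.0.0/13 (104.0.0.0 - 104.7.255.255)
  104.0.0.0/14 (104.0.0.0 - 104.3.255.255)
  104.2.0.0/15 (104.2.0.0 - 104.3.255.255)
Total matching entries: 4.

4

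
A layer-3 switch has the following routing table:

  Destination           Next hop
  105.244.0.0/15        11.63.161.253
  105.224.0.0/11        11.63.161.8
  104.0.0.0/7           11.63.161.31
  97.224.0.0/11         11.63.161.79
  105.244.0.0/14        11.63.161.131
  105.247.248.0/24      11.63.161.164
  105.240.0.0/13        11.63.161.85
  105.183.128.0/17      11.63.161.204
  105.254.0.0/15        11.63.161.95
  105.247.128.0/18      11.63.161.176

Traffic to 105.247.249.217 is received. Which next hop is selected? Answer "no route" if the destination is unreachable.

Routes whose prefix contains 105.247.249.217:
  104.0.0.0/7 (104.0.0.0 - 105.255.255.255) -> 11.63.161.31
  105.224.0.0/11 (105.224.0.0 - 105.255.255.255) -> 11.63.161.8
  105.240.0.0/13 (105.240.0.0 - 105.247.255.255) -> 11.63.161.85
  105.244.0.0/14 (105.244.0.0 - 105.247.255.255) -> 11.63.161.131
More-specific entries that do NOT match:
  105.247.248.0/24 (105.247.248.0 - 105.247.248.255) does not contain 105.247.249.217
  105.247.128.0/18 (105.247.128.0 - 105.247.191.255) does not contain 105.247.249.217
  105.183.128.0/17 (105.183.128.0 - 105.183.255.255) does not contain 105.247.249.217
  105.244.0.0/15 (105.244.0.0 - 105.245.255.255) does not contain 105.247.249.217
  105.254.0.0/15 (105.254.0.0 - 105.255.255.255) does not contain 105.247.249.217
Longest matching prefix is /14 -> next hop 11.63.161.131.

11.63.161.131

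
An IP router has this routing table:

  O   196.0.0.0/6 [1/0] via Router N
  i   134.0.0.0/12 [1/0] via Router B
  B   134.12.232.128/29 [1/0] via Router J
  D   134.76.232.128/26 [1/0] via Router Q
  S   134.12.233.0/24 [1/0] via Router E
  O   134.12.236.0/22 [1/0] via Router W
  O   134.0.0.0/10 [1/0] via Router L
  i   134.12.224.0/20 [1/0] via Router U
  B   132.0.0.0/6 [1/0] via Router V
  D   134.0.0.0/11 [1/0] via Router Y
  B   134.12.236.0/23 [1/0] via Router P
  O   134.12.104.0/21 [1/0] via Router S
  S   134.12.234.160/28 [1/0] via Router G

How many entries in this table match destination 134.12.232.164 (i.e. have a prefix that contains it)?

Prefixes containing 134.12.232.164:
  132.0.0.0/6 (132.0.0.0 - 135.255.255.255)
  134.0.0.0/10 (134.0.0.0 - 134.63.255.255)
  134.0.0.0/11 (134.0.0.0 - 134.31.255.255)
  134.0.0.0/12 (134.0.0.0 - 134.15.255.255)
  134.12.224.0/20 (134.12.224.0 - 134.12.239.255)
Total matching entries: 5.

5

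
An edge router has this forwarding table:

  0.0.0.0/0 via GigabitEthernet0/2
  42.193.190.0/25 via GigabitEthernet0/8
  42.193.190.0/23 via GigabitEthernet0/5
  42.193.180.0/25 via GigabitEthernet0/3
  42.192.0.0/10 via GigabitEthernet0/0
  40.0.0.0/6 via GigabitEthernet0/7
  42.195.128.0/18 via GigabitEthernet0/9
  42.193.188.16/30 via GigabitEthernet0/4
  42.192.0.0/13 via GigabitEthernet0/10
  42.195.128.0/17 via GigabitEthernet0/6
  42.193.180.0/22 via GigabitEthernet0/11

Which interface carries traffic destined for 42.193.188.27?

Routes whose prefix contains 42.193.188.27:
  0.0.0.0/0 (default, matches everything) -> GigabitEthernet0/2
  40.0.0.0/6 (40.0.0.0 - 43.255.255.255) -> GigabitEthernet0/7
  42.192.0.0/10 (42.192.0.0 - 42.255.255.255) -> GigabitEthernet0/0
  42.192.0.0/13 (42.192.0.0 - 42.199.255.255) -> GigabitEthernet0/10
More-specific entries that do NOT match:
  42.193.188.16/30 (42.193.188.16 - 42.193.188.19) does not contain 42.193.188.27
  42.193.190.0/25 (42.193.190.0 - 42.193.190.127) does not contain 42.193.188.27
  42.193.180.0/25 (42.193.180.0 - 42.193.180.127) does not contain 42.193.188.27
  42.193.190.0/23 (42.193.190.0 - 42.193.191.255) does not contain 42.193.188.27
  42.193.180.0/22 (42.193.180.0 - 42.193.183.255) does not contain 42.193.188.27
  42.195.128.0/18 (42.195.128.0 - 42.195.191.255) does not contain 42.193.188.27
  42.195.128.0/17 (42.195.128.0 - 42.195.255.255) does not contain 42.193.188.27
Longest matching prefix is /13 -> interface GigabitEthernet0/10.

GigabitEthernet0/10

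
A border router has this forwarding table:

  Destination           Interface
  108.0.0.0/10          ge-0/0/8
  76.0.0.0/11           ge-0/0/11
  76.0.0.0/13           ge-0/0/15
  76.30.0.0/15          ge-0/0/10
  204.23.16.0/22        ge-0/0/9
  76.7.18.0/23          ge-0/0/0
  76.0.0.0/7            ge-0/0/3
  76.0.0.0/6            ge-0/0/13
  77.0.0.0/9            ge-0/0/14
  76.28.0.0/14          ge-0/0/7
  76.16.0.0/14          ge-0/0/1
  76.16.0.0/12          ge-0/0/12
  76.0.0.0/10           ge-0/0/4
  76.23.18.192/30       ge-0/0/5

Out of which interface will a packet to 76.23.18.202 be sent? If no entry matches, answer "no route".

ge-0/0/12

Routes whose prefix contains 76.23.18.202:
  76.0.0.0/6 (76.0.0.0 - 79.255.255.255) -> ge-0/0/13
  76.0.0.0/7 (76.0.0.0 - 77.255.255.255) -> ge-0/0/3
  76.0.0.0/10 (76.0.0.0 - 76.63.255.255) -> ge-0/0/4
  76.0.0.0/11 (76.0.0.0 - 76.31.255.255) -> ge-0/0/11
  76.16.0.0/12 (76.16.0.0 - 76.31.255.255) -> ge-0/0/12
More-specific entries that do NOT match:
  76.23.18.192/30 (76.23.18.192 - 76.23.18.195) does not contain 76.23.18.202
  76.7.18.0/23 (76.7.18.0 - 76.7.19.255) does not contain 76.23.18.202
  204.23.16.0/22 (204.23.16.0 - 204.23.19.255) does not contain 76.23.18.202
  76.30.0.0/15 (76.30.0.0 - 76.31.255.255) does not contain 76.23.18.202
  76.28.0.0/14 (76.28.0.0 - 76.31.255.255) does not contain 76.23.18.202
  76.16.0.0/14 (76.16.0.0 - 76.19.255.255) does not contain 76.23.18.202
  76.0.0.0/13 (76.0.0.0 - 76.7.255.255) does not contain 76.23.18.202
Longest matching prefix is /12 -> interface ge-0/0/12.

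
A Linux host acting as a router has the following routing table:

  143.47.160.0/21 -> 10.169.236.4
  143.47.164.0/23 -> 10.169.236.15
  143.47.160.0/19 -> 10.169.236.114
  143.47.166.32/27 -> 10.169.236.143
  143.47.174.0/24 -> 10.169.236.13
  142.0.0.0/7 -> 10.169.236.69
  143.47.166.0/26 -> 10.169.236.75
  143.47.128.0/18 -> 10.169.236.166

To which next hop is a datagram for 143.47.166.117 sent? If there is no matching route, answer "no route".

10.169.236.4

Routes whose prefix contains 143.47.166.117:
  142.0.0.0/7 (142.0.0.0 - 143.255.255.255) -> 10.169.236.69
  143.47.128.0/18 (143.47.128.0 - 143.47.191.255) -> 10.169.236.166
  143.47.160.0/19 (143.47.160.0 - 143.47.191.255) -> 10.169.236.114
  143.47.160.0/21 (143.47.160.0 - 143.47.167.255) -> 10.169.236.4
More-specific entries that do NOT match:
  143.47.166.32/27 (143.47.166.32 - 143.47.166.63) does not contain 143.47.166.117
  143.47.166.0/26 (143.47.166.0 - 143.47.166.63) does not contain 143.47.166.117
  143.47.174.0/24 (143.47.174.0 - 143.47.174.255) does not contain 143.47.166.117
  143.47.164.0/23 (143.47.164.0 - 143.47.165.255) does not contain 143.47.166.117
Longest matching prefix is /21 -> next hop 10.169.236.4.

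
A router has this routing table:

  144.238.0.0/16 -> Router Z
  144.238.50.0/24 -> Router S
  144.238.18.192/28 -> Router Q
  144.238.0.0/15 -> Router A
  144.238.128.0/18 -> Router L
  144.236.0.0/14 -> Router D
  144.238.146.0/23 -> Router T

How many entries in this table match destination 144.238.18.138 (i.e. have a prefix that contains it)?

Prefixes containing 144.238.18.138:
  144.236.0.0/14 (144.236.0.0 - 144.239.255.255)
  144.238.0.0/15 (144.238.0.0 - 144.239.255.255)
  144.238.0.0/16 (144.238.0.0 - 144.238.255.255)
Total matching entries: 3.

3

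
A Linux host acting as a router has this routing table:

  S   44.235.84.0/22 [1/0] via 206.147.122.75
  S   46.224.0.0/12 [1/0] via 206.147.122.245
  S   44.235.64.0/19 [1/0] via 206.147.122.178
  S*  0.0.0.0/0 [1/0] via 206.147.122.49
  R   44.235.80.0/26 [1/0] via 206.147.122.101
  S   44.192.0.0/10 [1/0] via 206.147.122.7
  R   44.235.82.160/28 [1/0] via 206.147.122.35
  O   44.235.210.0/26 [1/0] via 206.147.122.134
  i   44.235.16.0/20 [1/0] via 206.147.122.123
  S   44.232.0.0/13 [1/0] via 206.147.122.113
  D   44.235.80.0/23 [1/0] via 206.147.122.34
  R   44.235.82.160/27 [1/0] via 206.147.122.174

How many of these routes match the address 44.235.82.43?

Prefixes containing 44.235.82.43:
  0.0.0.0/0 (default, matches everything)
  44.192.0.0/10 (44.192.0.0 - 44.255.255.255)
  44.232.0.0/13 (44.232.0.0 - 44.239.255.255)
  44.235.64.0/19 (44.235.64.0 - 44.235.95.255)
Total matching entries: 4.

4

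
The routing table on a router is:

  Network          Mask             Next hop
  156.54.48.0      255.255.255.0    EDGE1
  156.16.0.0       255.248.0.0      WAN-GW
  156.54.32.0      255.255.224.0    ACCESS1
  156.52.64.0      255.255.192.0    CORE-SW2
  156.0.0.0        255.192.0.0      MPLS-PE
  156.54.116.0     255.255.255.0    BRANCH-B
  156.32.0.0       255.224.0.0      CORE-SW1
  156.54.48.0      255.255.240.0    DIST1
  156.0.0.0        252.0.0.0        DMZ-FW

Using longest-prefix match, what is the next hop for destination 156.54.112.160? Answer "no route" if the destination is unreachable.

CORE-SW1

Routes whose prefix contains 156.54.112.160:
  156.0.0.0/6 (156.0.0.0 - 159.255.255.255) -> DMZ-FW
  156.0.0.0/10 (156.0.0.0 - 156.63.255.255) -> MPLS-PE
  156.32.0.0/11 (156.32.0.0 - 156.63.255.255) -> CORE-SW1
More-specific entries that do NOT match:
  156.54.48.0/24 (156.54.48.0 - 156.54.48.255) does not contain 156.54.112.160
  156.54.116.0/24 (156.54.116.0 - 156.54.116.255) does not contain 156.54.112.160
  156.54.48.0/20 (156.54.48.0 - 156.54.63.255) does not contain 156.54.112.160
  156.54.32.0/19 (156.54.32.0 - 156.54.63.255) does not contain 156.54.112.160
  156.52.64.0/18 (156.52.64.0 - 156.52.127.255) does not contain 156.54.112.160
  156.16.0.0/13 (156.16.0.0 - 156.23.255.255) does not contain 156.54.112.160
Longest matching prefix is /11 -> next hop CORE-SW1.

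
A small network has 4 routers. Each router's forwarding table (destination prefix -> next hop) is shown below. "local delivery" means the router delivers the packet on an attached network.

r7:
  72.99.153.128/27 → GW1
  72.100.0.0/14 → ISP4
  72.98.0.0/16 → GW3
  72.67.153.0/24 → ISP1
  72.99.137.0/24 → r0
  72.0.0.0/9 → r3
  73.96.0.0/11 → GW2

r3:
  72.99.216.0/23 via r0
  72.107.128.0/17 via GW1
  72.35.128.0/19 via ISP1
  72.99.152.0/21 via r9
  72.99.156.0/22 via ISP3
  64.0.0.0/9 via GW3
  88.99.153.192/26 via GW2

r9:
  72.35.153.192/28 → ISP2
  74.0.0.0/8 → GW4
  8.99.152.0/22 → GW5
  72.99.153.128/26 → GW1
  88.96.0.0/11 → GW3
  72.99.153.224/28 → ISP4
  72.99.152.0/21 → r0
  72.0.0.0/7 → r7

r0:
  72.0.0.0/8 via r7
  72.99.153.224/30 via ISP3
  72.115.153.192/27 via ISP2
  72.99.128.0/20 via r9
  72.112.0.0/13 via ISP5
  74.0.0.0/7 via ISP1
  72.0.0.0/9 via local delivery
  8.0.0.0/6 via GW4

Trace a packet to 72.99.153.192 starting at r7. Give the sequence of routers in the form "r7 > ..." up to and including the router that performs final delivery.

r7 > r3 > r9 > r0

At r7: longest match for 72.99.153.192 is 72.0.0.0/9 -> r3
At r3: longest match for 72.99.153.192 is 72.99.152.0/21 -> r9
At r9: longest match for 72.99.153.192 is 72.99.152.0/21 -> r0
At r0: longest match for 72.99.153.192 is 72.0.0.0/9 -> local delivery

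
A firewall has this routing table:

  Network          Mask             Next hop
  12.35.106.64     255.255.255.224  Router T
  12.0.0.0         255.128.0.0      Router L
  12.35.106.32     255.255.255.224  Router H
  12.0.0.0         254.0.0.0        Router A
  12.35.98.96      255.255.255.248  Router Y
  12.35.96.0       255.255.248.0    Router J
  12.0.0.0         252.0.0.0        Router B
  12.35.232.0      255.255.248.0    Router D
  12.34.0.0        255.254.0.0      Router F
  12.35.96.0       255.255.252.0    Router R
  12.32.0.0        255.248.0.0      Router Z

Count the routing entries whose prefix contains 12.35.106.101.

Prefixes containing 12.35.106.101:
  12.0.0.0/6 (12.0.0.0 - 15.255.255.255)
  12.0.0.0/7 (12.0.0.0 - 13.255.255.255)
  12.0.0.0/9 (12.0.0.0 - 12.127.255.255)
  12.32.0.0/13 (12.32.0.0 - 12.39.255.255)
  12.34.0.0/15 (12.34.0.0 - 12.35.255.255)
Total matching entries: 5.

5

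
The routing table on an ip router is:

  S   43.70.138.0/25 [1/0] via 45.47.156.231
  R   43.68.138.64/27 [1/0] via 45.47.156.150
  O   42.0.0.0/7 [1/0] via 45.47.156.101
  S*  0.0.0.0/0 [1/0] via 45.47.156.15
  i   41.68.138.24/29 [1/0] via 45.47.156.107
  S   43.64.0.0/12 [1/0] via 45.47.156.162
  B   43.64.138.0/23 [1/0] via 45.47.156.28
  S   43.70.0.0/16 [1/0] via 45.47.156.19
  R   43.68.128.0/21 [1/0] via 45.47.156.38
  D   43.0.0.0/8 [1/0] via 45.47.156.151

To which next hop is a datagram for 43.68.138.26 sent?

Routes whose prefix contains 43.68.138.26:
  0.0.0.0/0 (default, matches everything) -> 45.47.156.15
  42.0.0.0/7 (42.0.0.0 - 43.255.255.255) -> 45.47.156.101
  43.0.0.0/8 (43.0.0.0 - 43.255.255.255) -> 45.47.156.151
  43.64.0.0/12 (43.64.0.0 - 43.79.255.255) -> 45.47.156.162
More-specific entries that do NOT match:
  41.68.138.24/29 (41.68.138.24 - 41.68.138.31) does not contain 43.68.138.26
  43.68.138.64/27 (43.68.138.64 - 43.68.138.95) does not contain 43.68.138.26
  43.70.138.0/25 (43.70.138.0 - 43.70.138.127) does not contain 43.68.138.26
  43.64.138.0/23 (43.64.138.0 - 43.64.139.255) does not contain 43.68.138.26
  43.68.128.0/21 (43.68.128.0 - 43.68.135.255) does not contain 43.68.138.26
  43.70.0.0/16 (43.70.0.0 - 43.70.255.255) does not contain 43.68.138.26
Longest matching prefix is /12 -> next hop 45.47.156.162.

45.47.156.162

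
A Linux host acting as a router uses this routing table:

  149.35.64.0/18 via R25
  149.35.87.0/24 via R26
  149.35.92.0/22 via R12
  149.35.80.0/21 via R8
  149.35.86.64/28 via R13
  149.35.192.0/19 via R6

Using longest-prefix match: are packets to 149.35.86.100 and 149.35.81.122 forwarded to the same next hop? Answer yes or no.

149.35.86.100: longest match 149.35.80.0/21 -> R8
149.35.81.122: longest match 149.35.80.0/21 -> R8

yes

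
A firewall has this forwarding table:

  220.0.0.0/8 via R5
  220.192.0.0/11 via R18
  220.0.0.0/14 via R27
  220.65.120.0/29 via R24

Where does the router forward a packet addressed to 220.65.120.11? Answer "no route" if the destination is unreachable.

Routes whose prefix contains 220.65.120.11:
  220.0.0.0/8 (220.0.0.0 - 220.255.255.255) -> R5
More-specific entries that do NOT match:
  220.65.120.0/29 (220.65.120.0 - 220.65.120.7) does not contain 220.65.120.11
  220.0.0.0/14 (220.0.0.0 - 220.3.255.255) does not contain 220.65.120.11
  220.192.0.0/11 (220.192.0.0 - 220.223.255.255) does not contain 220.65.120.11
Longest matching prefix is /8 -> next hop R5.

R5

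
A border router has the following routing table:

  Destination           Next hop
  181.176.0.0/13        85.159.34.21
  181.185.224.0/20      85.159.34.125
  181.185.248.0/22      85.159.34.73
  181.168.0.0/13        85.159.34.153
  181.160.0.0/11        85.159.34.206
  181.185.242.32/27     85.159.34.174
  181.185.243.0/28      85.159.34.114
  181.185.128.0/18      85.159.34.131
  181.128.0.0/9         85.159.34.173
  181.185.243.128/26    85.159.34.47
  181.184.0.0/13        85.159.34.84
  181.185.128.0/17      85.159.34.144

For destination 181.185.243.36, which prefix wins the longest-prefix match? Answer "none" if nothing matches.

181.185.128.0/17

Entries matching 181.185.243.36:
  181.128.0.0/9 (181.128.0.0 - 181.255.255.255)
  181.160.0.0/11 (181.160.0.0 - 181.191.255.255)
  181.184.0.0/13 (181.184.0.0 - 181.191.255.255)
  181.185.128.0/17 (181.185.128.0 - 181.185.255.255)
Most specific is 181.185.128.0/17.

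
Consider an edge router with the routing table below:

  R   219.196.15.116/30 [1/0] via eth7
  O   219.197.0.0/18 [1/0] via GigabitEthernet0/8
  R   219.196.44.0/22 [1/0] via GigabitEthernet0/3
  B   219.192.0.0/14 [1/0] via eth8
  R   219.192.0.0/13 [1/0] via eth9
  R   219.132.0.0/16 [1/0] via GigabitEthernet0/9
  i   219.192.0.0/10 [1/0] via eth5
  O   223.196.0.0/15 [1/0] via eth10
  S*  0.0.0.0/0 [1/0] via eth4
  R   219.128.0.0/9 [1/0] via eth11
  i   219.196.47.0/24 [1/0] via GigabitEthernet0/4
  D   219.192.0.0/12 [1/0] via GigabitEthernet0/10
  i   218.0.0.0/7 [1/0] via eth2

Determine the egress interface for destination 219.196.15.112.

Routes whose prefix contains 219.196.15.112:
  0.0.0.0/0 (default, matches everything) -> eth4
  218.0.0.0/7 (218.0.0.0 - 219.255.255.255) -> eth2
  219.128.0.0/9 (219.128.0.0 - 219.255.255.255) -> eth11
  219.192.0.0/10 (219.192.0.0 - 219.255.255.255) -> eth5
  219.192.0.0/12 (219.192.0.0 - 219.207.255.255) -> GigabitEthernet0/10
  219.192.0.0/13 (219.192.0.0 - 219.199.255.255) -> eth9
More-specific entries that do NOT match:
  219.196.15.116/30 (219.196.15.116 - 219.196.15.119) does not contain 219.196.15.112
  219.196.47.0/24 (219.196.47.0 - 219.196.47.255) does not contain 219.196.15.112
  219.196.44.0/22 (219.196.44.0 - 219.196.47.255) does not contain 219.196.15.112
  219.197.0.0/18 (219.197.0.0 - 219.197.63.255) does not contain 219.196.15.112
  219.132.0.0/16 (219.132.0.0 - 219.132.255.255) does not contain 219.196.15.112
  223.196.0.0/15 (223.196.0.0 - 223.197.255.255) does not contain 219.196.15.112
  219.192.0.0/14 (219.192.0.0 - 219.195.255.255) does not contain 219.196.15.112
Longest matching prefix is /13 -> interface eth9.

eth9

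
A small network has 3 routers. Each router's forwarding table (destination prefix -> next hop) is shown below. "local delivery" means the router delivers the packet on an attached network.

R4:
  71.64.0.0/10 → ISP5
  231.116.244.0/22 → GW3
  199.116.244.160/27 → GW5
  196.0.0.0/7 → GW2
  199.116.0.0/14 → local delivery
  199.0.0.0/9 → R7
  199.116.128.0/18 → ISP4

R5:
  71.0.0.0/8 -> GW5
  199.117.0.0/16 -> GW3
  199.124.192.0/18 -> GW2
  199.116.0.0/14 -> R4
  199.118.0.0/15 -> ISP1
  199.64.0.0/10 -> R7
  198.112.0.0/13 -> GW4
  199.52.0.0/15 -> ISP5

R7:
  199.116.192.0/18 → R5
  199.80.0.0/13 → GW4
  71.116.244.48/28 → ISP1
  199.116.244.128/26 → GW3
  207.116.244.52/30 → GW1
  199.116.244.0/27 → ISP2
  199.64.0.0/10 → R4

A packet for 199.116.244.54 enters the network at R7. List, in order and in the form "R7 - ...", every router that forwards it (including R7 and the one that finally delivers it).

At R7: longest match for 199.116.244.54 is 199.116.192.0/18 -> R5
At R5: longest match for 199.116.244.54 is 199.116.0.0/14 -> R4
At R4: longest match for 199.116.244.54 is 199.116.0.0/14 -> local delivery

R7 - R5 - R4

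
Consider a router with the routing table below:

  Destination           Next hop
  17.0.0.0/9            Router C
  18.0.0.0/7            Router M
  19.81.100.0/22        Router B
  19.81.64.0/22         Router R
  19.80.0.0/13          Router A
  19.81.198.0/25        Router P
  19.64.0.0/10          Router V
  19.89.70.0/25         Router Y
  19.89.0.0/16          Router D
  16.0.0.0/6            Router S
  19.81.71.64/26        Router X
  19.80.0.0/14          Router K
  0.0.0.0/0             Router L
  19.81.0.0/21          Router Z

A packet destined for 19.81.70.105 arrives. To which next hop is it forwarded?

Routes whose prefix contains 19.81.70.105:
  0.0.0.0/0 (default, matches everything) -> Router L
  16.0.0.0/6 (16.0.0.0 - 19.255.255.255) -> Router S
  18.0.0.0/7 (18.0.0.0 - 19.255.255.255) -> Router M
  19.64.0.0/10 (19.64.0.0 - 19.127.255.255) -> Router V
  19.80.0.0/13 (19.80.0.0 - 19.87.255.255) -> Router A
  19.80.0.0/14 (19.80.0.0 - 19.83.255.255) -> Router K
More-specific entries that do NOT match:
  19.81.71.64/26 (19.81.71.64 - 19.81.71.127) does not contain 19.81.70.105
  19.81.198.0/25 (19.81.198.0 - 19.81.198.127) does not contain 19.81.70.105
  19.89.70.0/25 (19.89.70.0 - 19.89.70.127) does not contain 19.81.70.105
  19.81.100.0/22 (19.81.100.0 - 19.81.103.255) does not contain 19.81.70.105
  19.81.64.0/22 (19.81.64.0 - 19.81.67.255) does not contain 19.81.70.105
  19.81.0.0/21 (19.81.0.0 - 19.81.7.255) does not contain 19.81.70.105
  19.89.0.0/16 (19.89.0.0 - 19.89.255.255) does not contain 19.81.70.105
Longest matching prefix is /14 -> next hop Router K.

Router K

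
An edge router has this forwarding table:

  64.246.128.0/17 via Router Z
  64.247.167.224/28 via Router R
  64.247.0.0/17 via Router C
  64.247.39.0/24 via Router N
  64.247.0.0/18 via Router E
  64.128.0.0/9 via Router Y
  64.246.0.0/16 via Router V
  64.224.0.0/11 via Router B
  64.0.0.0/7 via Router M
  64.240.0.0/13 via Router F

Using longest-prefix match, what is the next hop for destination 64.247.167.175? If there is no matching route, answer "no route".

Routes whose prefix contains 64.247.167.175:
  64.0.0.0/7 (64.0.0.0 - 65.255.255.255) -> Router M
  64.128.0.0/9 (64.128.0.0 - 64.255.255.255) -> Router Y
  64.224.0.0/11 (64.224.0.0 - 64.255.255.255) -> Router B
  64.240.0.0/13 (64.240.0.0 - 64.247.255.255) -> Router F
More-specific entries that do NOT match:
  64.247.167.224/28 (64.247.167.224 - 64.247.167.239) does not contain 64.247.167.175
  64.247.39.0/24 (64.247.39.0 - 64.247.39.255) does not contain 64.247.167.175
  64.247.0.0/18 (64.247.0.0 - 64.247.63.255) does not contain 64.247.167.175
  64.246.128.0/17 (64.246.128.0 - 64.246.255.255) does not contain 64.247.167.175
  64.247.0.0/17 (64.247.0.0 - 64.247.127.255) does not contain 64.247.167.175
  64.246.0.0/16 (64.246.0.0 - 64.246.255.255) does not contain 64.247.167.175
Longest matching prefix is /13 -> next hop Router F.

Router F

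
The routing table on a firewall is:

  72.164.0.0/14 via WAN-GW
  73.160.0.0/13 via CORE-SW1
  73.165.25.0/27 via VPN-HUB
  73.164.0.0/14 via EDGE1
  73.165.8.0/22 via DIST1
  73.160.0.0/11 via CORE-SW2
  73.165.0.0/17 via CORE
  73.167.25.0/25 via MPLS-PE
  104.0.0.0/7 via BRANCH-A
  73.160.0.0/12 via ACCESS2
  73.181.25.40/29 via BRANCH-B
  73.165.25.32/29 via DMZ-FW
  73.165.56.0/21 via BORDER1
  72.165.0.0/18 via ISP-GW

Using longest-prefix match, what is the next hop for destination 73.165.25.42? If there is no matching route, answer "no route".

Routes whose prefix contains 73.165.25.42:
  73.160.0.0/11 (73.160.0.0 - 73.191.255.255) -> CORE-SW2
  73.160.0.0/12 (73.160.0.0 - 73.175.255.255) -> ACCESS2
  73.160.0.0/13 (73.160.0.0 - 73.167.255.255) -> CORE-SW1
  73.164.0.0/14 (73.164.0.0 - 73.167.255.255) -> EDGE1
  73.165.0.0/17 (73.165.0.0 - 73.165.127.255) -> CORE
More-specific entries that do NOT match:
  73.181.25.40/29 (73.181.25.40 - 73.181.25.47) does not contain 73.165.25.42
  73.165.25.32/29 (73.165.25.32 - 73.165.25.39) does not contain 73.165.25.42
  73.165.25.0/27 (73.165.25.0 - 73.165.25.31) does not contain 73.165.25.42
  73.167.25.0/25 (73.167.25.0 - 73.167.25.127) does not contain 73.165.25.42
  73.165.8.0/22 (73.165.8.0 - 73.165.11.255) does not contain 73.165.25.42
  73.165.56.0/21 (73.165.56.0 - 73.165.63.255) does not contain 73.165.25.42
  72.165.0.0/18 (72.165.0.0 - 72.165.63.255) does not contain 73.165.25.42
Longest matching prefix is /17 -> next hop CORE.

CORE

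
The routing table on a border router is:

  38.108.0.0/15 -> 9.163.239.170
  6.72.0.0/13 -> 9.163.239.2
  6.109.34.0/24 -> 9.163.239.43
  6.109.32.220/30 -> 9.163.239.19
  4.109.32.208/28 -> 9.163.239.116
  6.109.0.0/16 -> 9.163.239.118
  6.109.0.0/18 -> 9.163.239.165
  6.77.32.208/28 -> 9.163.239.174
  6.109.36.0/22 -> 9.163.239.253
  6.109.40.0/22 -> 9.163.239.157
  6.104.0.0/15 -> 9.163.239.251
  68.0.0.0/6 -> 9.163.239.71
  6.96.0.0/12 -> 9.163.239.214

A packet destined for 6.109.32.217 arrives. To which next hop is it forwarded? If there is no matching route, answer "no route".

Routes whose prefix contains 6.109.32.217:
  6.96.0.0/12 (6.96.0.0 - 6.111.255.255) -> 9.163.239.214
  6.109.0.0/16 (6.109.0.0 - 6.109.255.255) -> 9.163.239.118
  6.109.0.0/18 (6.109.0.0 - 6.109.63.255) -> 9.163.239.165
More-specific entries that do NOT match:
  6.109.32.220/30 (6.109.32.220 - 6.109.32.223) does not contain 6.109.32.217
  4.109.32.208/28 (4.109.32.208 - 4.109.32.223) does not contain 6.109.32.217
  6.77.32.208/28 (6.77.32.208 - 6.77.32.223) does not contain 6.109.32.217
  6.109.34.0/24 (6.109.34.0 - 6.109.34.255) does not contain 6.109.32.217
  6.109.36.0/22 (6.109.36.0 - 6.109.39.255) does not contain 6.109.32.217
  6.109.40.0/22 (6.109.40.0 - 6.109.43.255) does not contain 6.109.32.217
Longest matching prefix is /18 -> next hop 9.163.239.165.

9.163.239.165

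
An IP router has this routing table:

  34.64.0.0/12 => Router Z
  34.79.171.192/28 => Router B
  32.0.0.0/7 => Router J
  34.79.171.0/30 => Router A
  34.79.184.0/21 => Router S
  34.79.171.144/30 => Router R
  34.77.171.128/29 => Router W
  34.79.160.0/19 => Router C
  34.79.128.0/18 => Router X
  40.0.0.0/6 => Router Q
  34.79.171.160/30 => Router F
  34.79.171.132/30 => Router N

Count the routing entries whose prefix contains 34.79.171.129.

Prefixes containing 34.79.171.129:
  34.64.0.0/12 (34.64.0.0 - 34.79.255.255)
  34.79.128.0/18 (34.79.128.0 - 34.79.191.255)
  34.79.160.0/19 (34.79.160.0 - 34.79.191.255)
Total matching entries: 3.

3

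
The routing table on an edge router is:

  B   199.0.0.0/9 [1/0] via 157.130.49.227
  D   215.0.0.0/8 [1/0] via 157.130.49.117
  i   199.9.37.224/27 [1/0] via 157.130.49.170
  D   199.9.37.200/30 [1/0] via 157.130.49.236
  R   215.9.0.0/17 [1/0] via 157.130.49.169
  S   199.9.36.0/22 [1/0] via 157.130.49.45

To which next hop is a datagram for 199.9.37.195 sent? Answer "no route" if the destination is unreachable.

Routes whose prefix contains 199.9.37.195:
  199.0.0.0/9 (199.0.0.0 - 199.127.255.255) -> 157.130.49.227
  199.9.36.0/22 (199.9.36.0 - 199.9.39.255) -> 157.130.49.45
More-specific entries that do NOT match:
  199.9.37.200/30 (199.9.37.200 - 199.9.37.203) does not contain 199.9.37.195
  199.9.37.224/27 (199.9.37.224 - 199.9.37.255) does not contain 199.9.37.195
Longest matching prefix is /22 -> next hop 157.130.49.45.

157.130.49.45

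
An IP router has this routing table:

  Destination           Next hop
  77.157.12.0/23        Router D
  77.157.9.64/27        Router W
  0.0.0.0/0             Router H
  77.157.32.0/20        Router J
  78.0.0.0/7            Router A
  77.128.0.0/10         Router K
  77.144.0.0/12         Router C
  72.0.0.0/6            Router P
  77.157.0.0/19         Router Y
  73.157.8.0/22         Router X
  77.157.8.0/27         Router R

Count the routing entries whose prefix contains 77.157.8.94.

4

Prefixes containing 77.157.8.94:
  0.0.0.0/0 (default, matches everything)
  77.128.0.0/10 (77.128.0.0 - 77.191.255.255)
  77.144.0.0/12 (77.144.0.0 - 77.159.255.255)
  77.157.0.0/19 (77.157.0.0 - 77.157.31.255)
Total matching entries: 4.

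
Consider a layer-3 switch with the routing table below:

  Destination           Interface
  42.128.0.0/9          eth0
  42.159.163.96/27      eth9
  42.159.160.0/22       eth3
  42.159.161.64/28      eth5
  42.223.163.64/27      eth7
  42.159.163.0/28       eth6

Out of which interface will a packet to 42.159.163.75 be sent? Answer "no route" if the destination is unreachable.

eth3

Routes whose prefix contains 42.159.163.75:
  42.128.0.0/9 (42.128.0.0 - 42.255.255.255) -> eth0
  42.159.160.0/22 (42.159.160.0 - 42.159.163.255) -> eth3
More-specific entries that do NOT match:
  42.159.161.64/28 (42.159.161.64 - 42.159.161.79) does not contain 42.159.163.75
  42.159.163.0/28 (42.159.163.0 - 42.159.163.15) does not contain 42.159.163.75
  42.159.163.96/27 (42.159.163.96 - 42.159.163.127) does not contain 42.159.163.75
  42.223.163.64/27 (42.223.163.64 - 42.223.163.95) does not contain 42.159.163.75
Longest matching prefix is /22 -> interface eth3.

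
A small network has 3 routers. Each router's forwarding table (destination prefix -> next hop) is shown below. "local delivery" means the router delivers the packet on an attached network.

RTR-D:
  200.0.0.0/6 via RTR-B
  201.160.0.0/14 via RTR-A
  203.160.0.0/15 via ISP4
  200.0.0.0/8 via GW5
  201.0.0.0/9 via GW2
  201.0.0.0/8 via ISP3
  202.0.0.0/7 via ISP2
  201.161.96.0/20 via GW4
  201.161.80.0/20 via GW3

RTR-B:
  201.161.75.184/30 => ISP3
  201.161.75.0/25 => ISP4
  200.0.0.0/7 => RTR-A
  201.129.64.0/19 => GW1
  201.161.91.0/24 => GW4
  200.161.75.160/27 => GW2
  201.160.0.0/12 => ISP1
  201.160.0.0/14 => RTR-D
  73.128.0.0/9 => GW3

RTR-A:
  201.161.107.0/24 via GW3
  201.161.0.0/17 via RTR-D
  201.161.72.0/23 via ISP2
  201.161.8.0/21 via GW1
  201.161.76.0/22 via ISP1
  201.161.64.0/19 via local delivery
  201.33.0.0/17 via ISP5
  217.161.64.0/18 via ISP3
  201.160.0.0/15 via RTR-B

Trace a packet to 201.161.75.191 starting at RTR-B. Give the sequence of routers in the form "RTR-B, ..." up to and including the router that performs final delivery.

RTR-B, RTR-D, RTR-A

At RTR-B: longest match for 201.161.75.191 is 201.160.0.0/14 -> RTR-D
At RTR-D: longest match for 201.161.75.191 is 201.160.0.0/14 -> RTR-A
At RTR-A: longest match for 201.161.75.191 is 201.161.64.0/19 -> local delivery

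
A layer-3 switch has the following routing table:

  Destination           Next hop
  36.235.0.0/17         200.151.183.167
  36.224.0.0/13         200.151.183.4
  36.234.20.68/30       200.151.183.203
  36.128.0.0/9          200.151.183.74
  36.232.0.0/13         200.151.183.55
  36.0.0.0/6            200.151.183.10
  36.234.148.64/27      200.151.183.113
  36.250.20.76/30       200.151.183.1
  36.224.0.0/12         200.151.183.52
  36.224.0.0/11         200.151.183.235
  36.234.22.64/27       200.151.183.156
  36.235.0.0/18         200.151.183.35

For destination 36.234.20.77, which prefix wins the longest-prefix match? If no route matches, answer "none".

36.232.0.0/13

Entries matching 36.234.20.77:
  36.0.0.0/6 (36.0.0.0 - 39.255.255.255)
  36.128.0.0/9 (36.128.0.0 - 36.255.255.255)
  36.224.0.0/11 (36.224.0.0 - 36.255.255.255)
  36.224.0.0/12 (36.224.0.0 - 36.239.255.255)
  36.232.0.0/13 (36.232.0.0 - 36.239.255.255)
Most specific is 36.232.0.0/13.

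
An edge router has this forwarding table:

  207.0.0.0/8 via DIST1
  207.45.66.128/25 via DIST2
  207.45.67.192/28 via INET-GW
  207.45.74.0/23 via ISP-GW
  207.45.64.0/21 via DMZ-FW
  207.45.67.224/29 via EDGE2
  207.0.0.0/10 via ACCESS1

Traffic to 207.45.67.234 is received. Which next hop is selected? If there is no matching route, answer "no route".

DMZ-FW

Routes whose prefix contains 207.45.67.234:
  207.0.0.0/8 (207.0.0.0 - 207.255.255.255) -> DIST1
  207.0.0.0/10 (207.0.0.0 - 207.63.255.255) -> ACCESS1
  207.45.64.0/21 (207.45.64.0 - 207.45.71.255) -> DMZ-FW
More-specific entries that do NOT match:
  207.45.67.224/29 (207.45.67.224 - 207.45.67.231) does not contain 207.45.67.234
  207.45.67.192/28 (207.45.67.192 - 207.45.67.207) does not contain 207.45.67.234
  207.45.66.128/25 (207.45.66.128 - 207.45.66.255) does not contain 207.45.67.234
  207.45.74.0/23 (207.45.74.0 - 207.45.75.255) does not contain 207.45.67.234
Longest matching prefix is /21 -> next hop DMZ-FW.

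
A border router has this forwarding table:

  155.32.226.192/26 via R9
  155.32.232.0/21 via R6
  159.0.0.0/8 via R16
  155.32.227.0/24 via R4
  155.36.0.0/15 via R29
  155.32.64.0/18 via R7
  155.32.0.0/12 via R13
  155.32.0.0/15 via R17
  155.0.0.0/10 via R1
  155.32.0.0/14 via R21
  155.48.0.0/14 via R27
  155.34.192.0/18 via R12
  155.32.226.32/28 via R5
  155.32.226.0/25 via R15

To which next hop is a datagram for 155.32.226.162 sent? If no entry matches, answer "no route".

Routes whose prefix contains 155.32.226.162:
  155.0.0.0/10 (155.0.0.0 - 155.63.255.255) -> R1
  155.32.0.0/12 (155.32.0.0 - 155.47.255.255) -> R13
  155.32.0.0/14 (155.32.0.0 - 155.35.255.255) -> R21
  155.32.0.0/15 (155.32.0.0 - 155.33.255.255) -> R17
More-specific entries that do NOT match:
  155.32.226.32/28 (155.32.226.32 - 155.32.226.47) does not contain 155.32.226.162
  155.32.226.192/26 (155.32.226.192 - 155.32.226.255) does not contain 155.32.226.162
  155.32.226.0/25 (155.32.226.0 - 155.32.226.127) does not contain 155.32.226.162
  155.32.227.0/24 (155.32.227.0 - 155.32.227.255) does not contain 155.32.226.162
  155.32.232.0/21 (155.32.232.0 - 155.32.239.255) does not contain 155.32.226.162
  155.32.64.0/18 (155.32.64.0 - 155.32.127.255) does not contain 155.32.226.162
  155.34.192.0/18 (155.34.192.0 - 155.34.255.255) does not contain 155.32.226.162
Longest matching prefix is /15 -> next hop R17.

R17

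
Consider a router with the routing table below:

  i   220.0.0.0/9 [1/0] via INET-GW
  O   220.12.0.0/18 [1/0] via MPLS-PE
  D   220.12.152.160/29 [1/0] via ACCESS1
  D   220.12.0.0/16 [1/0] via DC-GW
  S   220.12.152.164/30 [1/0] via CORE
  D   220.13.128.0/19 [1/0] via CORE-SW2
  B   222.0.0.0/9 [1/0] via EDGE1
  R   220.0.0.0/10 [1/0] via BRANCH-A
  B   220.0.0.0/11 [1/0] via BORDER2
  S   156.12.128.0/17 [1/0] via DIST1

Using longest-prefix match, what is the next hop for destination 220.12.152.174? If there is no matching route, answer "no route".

Routes whose prefix contains 220.12.152.174:
  220.0.0.0/9 (220.0.0.0 - 220.127.255.255) -> INET-GW
  220.0.0.0/10 (220.0.0.0 - 220.63.255.255) -> BRANCH-A
  220.0.0.0/11 (220.0.0.0 - 220.31.255.255) -> BORDER2
  220.12.0.0/16 (220.12.0.0 - 220.12.255.255) -> DC-GW
More-specific entries that do NOT match:
  220.12.152.164/30 (220.12.152.164 - 220.12.152.167) does not contain 220.12.152.174
  220.12.152.160/29 (220.12.152.160 - 220.12.152.167) does not contain 220.12.152.174
  220.13.128.0/19 (220.13.128.0 - 220.13.159.255) does not contain 220.12.152.174
  220.12.0.0/18 (220.12.0.0 - 220.12.63.255) does not contain 220.12.152.174
  156.12.128.0/17 (156.12.128.0 - 156.12.255.255) does not contain 220.12.152.174
Longest matching prefix is /16 -> next hop DC-GW.

DC-GW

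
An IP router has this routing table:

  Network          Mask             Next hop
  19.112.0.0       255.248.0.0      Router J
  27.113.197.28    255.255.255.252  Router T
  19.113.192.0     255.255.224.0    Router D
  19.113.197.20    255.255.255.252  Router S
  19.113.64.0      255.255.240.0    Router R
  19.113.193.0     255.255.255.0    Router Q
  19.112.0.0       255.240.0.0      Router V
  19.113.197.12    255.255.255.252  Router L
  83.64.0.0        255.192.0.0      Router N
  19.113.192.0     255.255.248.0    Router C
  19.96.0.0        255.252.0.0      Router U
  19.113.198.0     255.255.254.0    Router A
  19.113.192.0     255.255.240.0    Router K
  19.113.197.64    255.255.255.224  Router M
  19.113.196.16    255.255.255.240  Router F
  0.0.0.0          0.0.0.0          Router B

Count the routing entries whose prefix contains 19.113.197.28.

6

Prefixes containing 19.113.197.28:
  0.0.0.0/0 (default, matches everything)
  19.112.0.0/12 (19.112.0.0 - 19.127.255.255)
  19.112.0.0/13 (19.112.0.0 - 19.119.255.255)
  19.113.192.0/19 (19.113.192.0 - 19.113.223.255)
  19.113.192.0/20 (19.113.192.0 - 19.113.207.255)
  19.113.192.0/21 (19.113.192.0 - 19.113.199.255)
Total matching entries: 6.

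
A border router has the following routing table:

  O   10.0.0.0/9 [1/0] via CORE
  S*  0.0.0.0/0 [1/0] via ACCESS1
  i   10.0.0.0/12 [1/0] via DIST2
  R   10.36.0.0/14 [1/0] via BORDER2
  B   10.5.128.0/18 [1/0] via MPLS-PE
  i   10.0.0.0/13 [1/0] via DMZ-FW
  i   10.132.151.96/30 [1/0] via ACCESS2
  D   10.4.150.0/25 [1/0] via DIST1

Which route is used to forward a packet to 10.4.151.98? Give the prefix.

Entries matching 10.4.151.98:
  0.0.0.0/0 (default, matches everything)
  10.0.0.0/9 (10.0.0.0 - 10.127.255.255)
  10.0.0.0/12 (10.0.0.0 - 10.15.255.255)
  10.0.0.0/13 (10.0.0.0 - 10.7.255.255)
Most specific is 10.0.0.0/13.

10.0.0.0/13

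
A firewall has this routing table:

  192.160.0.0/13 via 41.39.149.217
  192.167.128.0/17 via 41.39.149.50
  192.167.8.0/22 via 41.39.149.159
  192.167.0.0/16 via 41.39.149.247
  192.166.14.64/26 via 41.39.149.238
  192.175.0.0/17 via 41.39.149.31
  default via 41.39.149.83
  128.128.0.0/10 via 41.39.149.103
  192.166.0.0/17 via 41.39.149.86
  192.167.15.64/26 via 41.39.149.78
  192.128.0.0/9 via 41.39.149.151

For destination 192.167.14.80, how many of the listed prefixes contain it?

Prefixes containing 192.167.14.80:
  0.0.0.0/0 (default, matches everything)
  192.128.0.0/9 (192.128.0.0 - 192.255.255.255)
  192.160.0.0/13 (192.160.0.0 - 192.167.255.255)
  192.167.0.0/16 (192.167.0.0 - 192.167.255.255)
Total matching entries: 4.

4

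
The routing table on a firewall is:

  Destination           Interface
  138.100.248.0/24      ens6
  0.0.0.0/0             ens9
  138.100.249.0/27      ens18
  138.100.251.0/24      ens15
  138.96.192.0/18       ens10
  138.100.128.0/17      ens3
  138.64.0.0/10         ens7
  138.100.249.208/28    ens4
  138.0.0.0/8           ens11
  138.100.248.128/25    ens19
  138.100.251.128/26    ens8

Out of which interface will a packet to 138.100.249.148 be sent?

Routes whose prefix contains 138.100.249.148:
  0.0.0.0/0 (default, matches everything) -> ens9
  138.0.0.0/8 (138.0.0.0 - 138.255.255.255) -> ens11
  138.64.0.0/10 (138.64.0.0 - 138.127.255.255) -> ens7
  138.100.128.0/17 (138.100.128.0 - 138.100.255.255) -> ens3
More-specific entries that do NOT match:
  138.100.249.208/28 (138.100.249.208 - 138.100.249.223) does not contain 138.100.249.148
  138.100.249.0/27 (138.100.249.0 - 138.100.249.31) does not contain 138.100.249.148
  138.100.251.128/26 (138.100.251.128 - 138.100.251.191) does not contain 138.100.249.148
  138.100.248.128/25 (138.100.248.128 - 138.100.248.255) does not contain 138.100.249.148
  138.100.248.0/24 (138.100.248.0 - 138.100.248.255) does not contain 138.100.249.148
  138.100.251.0/24 (138.100.251.0 - 138.100.251.255) does not contain 138.100.249.148
  138.96.192.0/18 (138.96.192.0 - 138.96.255.255) does not contain 138.100.249.148
Longest matching prefix is /17 -> interface ens3.

ens3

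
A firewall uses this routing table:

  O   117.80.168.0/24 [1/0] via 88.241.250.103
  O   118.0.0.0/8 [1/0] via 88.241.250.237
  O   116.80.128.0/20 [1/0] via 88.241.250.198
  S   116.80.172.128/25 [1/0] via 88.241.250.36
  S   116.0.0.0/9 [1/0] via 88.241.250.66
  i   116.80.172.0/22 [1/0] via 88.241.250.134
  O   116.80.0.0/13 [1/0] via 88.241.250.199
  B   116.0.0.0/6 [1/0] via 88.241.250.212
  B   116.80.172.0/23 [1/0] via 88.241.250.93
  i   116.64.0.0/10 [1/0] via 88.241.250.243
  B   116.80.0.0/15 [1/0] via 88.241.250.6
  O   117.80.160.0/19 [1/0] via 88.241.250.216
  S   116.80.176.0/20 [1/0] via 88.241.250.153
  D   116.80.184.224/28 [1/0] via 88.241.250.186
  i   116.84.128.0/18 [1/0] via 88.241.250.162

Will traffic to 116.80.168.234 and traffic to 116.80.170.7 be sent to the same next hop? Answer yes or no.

yes

116.80.168.234: longest match 116.80.0.0/15 -> 88.241.250.6
116.80.170.7: longest match 116.80.0.0/15 -> 88.241.250.6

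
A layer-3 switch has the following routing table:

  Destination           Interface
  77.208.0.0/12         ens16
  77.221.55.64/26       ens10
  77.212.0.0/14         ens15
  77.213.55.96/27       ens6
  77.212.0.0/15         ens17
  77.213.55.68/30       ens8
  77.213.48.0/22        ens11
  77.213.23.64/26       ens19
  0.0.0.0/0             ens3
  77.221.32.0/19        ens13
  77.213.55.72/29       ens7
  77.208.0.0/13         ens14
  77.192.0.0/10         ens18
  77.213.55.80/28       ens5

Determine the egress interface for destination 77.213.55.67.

Routes whose prefix contains 77.213.55.67:
  0.0.0.0/0 (default, matches everything) -> ens3
  77.192.0.0/10 (77.192.0.0 - 77.255.255.255) -> ens18
  77.208.0.0/12 (77.208.0.0 - 77.223.255.255) -> ens16
  77.208.0.0/13 (77.208.0.0 - 77.215.255.255) -> ens14
  77.212.0.0/14 (77.212.0.0 - 77.215.255.255) -> ens15
  77.212.0.0/15 (77.212.0.0 - 77.213.255.255) -> ens17
More-specific entries that do NOT match:
  77.213.55.68/30 (77.213.55.68 - 77.213.55.71) does not contain 77.213.55.67
  77.213.55.72/29 (77.213.55.72 - 77.213.55.79) does not contain 77.213.55.67
  77.213.55.80/28 (77.213.55.80 - 77.213.55.95) does not contain 77.213.55.67
  77.213.55.96/27 (77.213.55.96 - 77.213.55.127) does not contain 77.213.55.67
  77.221.55.64/26 (77.221.55.64 - 77.221.55.127) does not contain 77.213.55.67
  77.213.23.64/26 (77.213.23.64 - 77.213.23.127) does not contain 77.213.55.67
  77.213.48.0/22 (77.213.48.0 - 77.213.51.255) does not contain 77.213.55.67
  77.221.32.0/19 (77.221.32.0 - 77.221.63.255) does not contain 77.213.55.67
Longest matching prefix is /15 -> interface ens17.

ens17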